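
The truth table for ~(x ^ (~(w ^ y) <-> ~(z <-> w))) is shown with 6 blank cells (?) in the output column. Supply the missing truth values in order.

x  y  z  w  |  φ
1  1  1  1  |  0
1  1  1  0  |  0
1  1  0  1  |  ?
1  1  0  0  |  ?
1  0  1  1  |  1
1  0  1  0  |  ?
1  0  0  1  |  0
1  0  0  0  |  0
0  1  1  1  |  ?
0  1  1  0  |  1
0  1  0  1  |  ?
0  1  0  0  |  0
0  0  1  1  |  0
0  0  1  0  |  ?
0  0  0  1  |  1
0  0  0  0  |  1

Row x=1, y=1, z=0, w=1: (~(w ^ y) <-> ~(z <-> w)) = 1, (x ^ (~(w ^ y) <-> ~(z <-> w))) = 0, so the formula = 1.
Row x=1, y=1, z=0, w=0: (~(w ^ y) <-> ~(z <-> w)) = 1, (x ^ (~(w ^ y) <-> ~(z <-> w))) = 0, so the formula = 1.
Row x=1, y=0, z=1, w=0: (~(w ^ y) <-> ~(z <-> w)) = 1, (x ^ (~(w ^ y) <-> ~(z <-> w))) = 0, so the formula = 1.
Row x=0, y=1, z=1, w=1: (~(w ^ y) <-> ~(z <-> w)) = 0, (x ^ (~(w ^ y) <-> ~(z <-> w))) = 0, so the formula = 1.
Row x=0, y=1, z=0, w=1: (~(w ^ y) <-> ~(z <-> w)) = 1, (x ^ (~(w ^ y) <-> ~(z <-> w))) = 1, so the formula = 0.
Row x=0, y=0, z=1, w=0: (~(w ^ y) <-> ~(z <-> w)) = 1, (x ^ (~(w ^ y) <-> ~(z <-> w))) = 1, so the formula = 0.

1, 1, 1, 1, 0, 0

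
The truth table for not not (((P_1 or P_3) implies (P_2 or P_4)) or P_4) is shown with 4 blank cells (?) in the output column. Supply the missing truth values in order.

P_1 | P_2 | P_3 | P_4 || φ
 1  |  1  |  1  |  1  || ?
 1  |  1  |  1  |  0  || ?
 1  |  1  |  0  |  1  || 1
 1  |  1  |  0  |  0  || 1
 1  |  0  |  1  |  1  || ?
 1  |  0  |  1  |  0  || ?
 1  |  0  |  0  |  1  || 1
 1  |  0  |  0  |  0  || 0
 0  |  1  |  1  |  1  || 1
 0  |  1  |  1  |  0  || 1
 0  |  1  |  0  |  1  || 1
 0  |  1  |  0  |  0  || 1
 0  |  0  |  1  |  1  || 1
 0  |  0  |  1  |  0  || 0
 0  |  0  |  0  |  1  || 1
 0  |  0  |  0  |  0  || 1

Row P_1=1, P_2=1, P_3=1, P_4=1: (((P_1 or P_3) implies (P_2 or P_4)) or P_4) = 1, not (((P_1 or P_3) implies (P_2 or P_4)) or P_4) = 0, so the formula = 1.
Row P_1=1, P_2=1, P_3=1, P_4=0: (((P_1 or P_3) implies (P_2 or P_4)) or P_4) = 1, not (((P_1 or P_3) implies (P_2 or P_4)) or P_4) = 0, so the formula = 1.
Row P_1=1, P_2=0, P_3=1, P_4=1: (((P_1 or P_3) implies (P_2 or P_4)) or P_4) = 1, not (((P_1 or P_3) implies (P_2 or P_4)) or P_4) = 0, so the formula = 1.
Row P_1=1, P_2=0, P_3=1, P_4=0: (((P_1 or P_3) implies (P_2 or P_4)) or P_4) = 0, not (((P_1 or P_3) implies (P_2 or P_4)) or P_4) = 1, so the formula = 0.

1, 1, 1, 0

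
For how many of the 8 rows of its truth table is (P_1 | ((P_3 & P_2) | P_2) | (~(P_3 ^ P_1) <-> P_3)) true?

P_1  P_2  P_3  |  φ
 0    0    0   |  0
 0    0    1   |  0
 0    1    0   |  1
 0    1    1   |  1
 1    0    0   |  1
 1    0    1   |  1
 1    1    0   |  1
 1    1    1   |  1
The formula is true on 6 of the 8 rows.

6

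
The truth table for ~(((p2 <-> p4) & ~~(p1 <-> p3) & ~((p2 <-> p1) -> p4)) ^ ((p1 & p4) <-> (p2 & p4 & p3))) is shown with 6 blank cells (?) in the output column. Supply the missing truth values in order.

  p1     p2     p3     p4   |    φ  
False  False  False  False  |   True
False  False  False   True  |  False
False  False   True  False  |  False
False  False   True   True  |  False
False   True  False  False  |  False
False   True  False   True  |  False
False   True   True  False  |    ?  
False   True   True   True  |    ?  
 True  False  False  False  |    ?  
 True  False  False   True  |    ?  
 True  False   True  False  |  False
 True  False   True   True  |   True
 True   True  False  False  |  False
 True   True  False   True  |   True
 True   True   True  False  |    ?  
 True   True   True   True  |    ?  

False, True, False, True, False, False

Row 7: ((p2 <-> p4) & ~~(p1 <-> p3) & ~((p2 <-> p1) -> p4)) = False, ((p1 & p4) <-> (p2 & p4 & p3)) = True, (((p2 <-> p4) & ~~(p1 <-> p3) & ~((p2 <-> p1) -> p4)) ^ ((p1 & p4) <-> (p2 & p4 & p3))) = True, so the formula = False.
Row 8: ((p2 <-> p4) & ~~(p1 <-> p3) & ~((p2 <-> p1) -> p4)) = False, ((p1 & p4) <-> (p2 & p4 & p3)) = False, (((p2 <-> p4) & ~~(p1 <-> p3) & ~((p2 <-> p1) -> p4)) ^ ((p1 & p4) <-> (p2 & p4 & p3))) = False, so the formula = True.
Row 9: ((p2 <-> p4) & ~~(p1 <-> p3) & ~((p2 <-> p1) -> p4)) = False, ((p1 & p4) <-> (p2 & p4 & p3)) = True, (((p2 <-> p4) & ~~(p1 <-> p3) & ~((p2 <-> p1) -> p4)) ^ ((p1 & p4) <-> (p2 & p4 & p3))) = True, so the formula = False.
Row 10: ((p2 <-> p4) & ~~(p1 <-> p3) & ~((p2 <-> p1) -> p4)) = False, ((p1 & p4) <-> (p2 & p4 & p3)) = False, (((p2 <-> p4) & ~~(p1 <-> p3) & ~((p2 <-> p1) -> p4)) ^ ((p1 & p4) <-> (p2 & p4 & p3))) = False, so the formula = True.
Row 15: ((p2 <-> p4) & ~~(p1 <-> p3) & ~((p2 <-> p1) -> p4)) = False, ((p1 & p4) <-> (p2 & p4 & p3)) = True, (((p2 <-> p4) & ~~(p1 <-> p3) & ~((p2 <-> p1) -> p4)) ^ ((p1 & p4) <-> (p2 & p4 & p3))) = True, so the formula = False.
Row 16: ((p2 <-> p4) & ~~(p1 <-> p3) & ~((p2 <-> p1) -> p4)) = False, ((p1 & p4) <-> (p2 & p4 & p3)) = True, (((p2 <-> p4) & ~~(p1 <-> p3) & ~((p2 <-> p1) -> p4)) ^ ((p1 & p4) <-> (p2 & p4 & p3))) = True, so the formula = False.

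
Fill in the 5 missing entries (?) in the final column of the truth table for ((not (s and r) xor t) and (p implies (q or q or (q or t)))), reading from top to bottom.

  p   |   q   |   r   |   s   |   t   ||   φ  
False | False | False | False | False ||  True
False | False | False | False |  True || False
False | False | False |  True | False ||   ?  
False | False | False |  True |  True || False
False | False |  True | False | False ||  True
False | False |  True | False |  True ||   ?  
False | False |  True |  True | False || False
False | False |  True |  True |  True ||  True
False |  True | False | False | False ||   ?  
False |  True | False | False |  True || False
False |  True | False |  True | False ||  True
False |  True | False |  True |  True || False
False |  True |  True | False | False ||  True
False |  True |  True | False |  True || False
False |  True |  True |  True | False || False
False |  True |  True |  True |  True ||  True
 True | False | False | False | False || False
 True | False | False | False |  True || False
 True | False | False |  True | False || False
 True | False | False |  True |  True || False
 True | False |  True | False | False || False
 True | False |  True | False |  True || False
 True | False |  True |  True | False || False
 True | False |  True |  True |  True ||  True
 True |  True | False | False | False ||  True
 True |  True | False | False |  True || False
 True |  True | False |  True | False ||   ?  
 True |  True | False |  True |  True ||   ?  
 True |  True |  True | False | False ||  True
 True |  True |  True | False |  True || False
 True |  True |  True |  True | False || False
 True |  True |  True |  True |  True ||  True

True, False, True, True, False

Row p=False, q=False, r=False, s=True, t=False: (not (s and r) xor t) = True, (p implies (q or q or (q or t))) = True, so the formula = True.
Row p=False, q=False, r=True, s=False, t=True: (not (s and r) xor t) = False, (p implies (q or q or (q or t))) = True, so the formula = False.
Row p=False, q=True, r=False, s=False, t=False: (not (s and r) xor t) = True, (p implies (q or q or (q or t))) = True, so the formula = True.
Row p=True, q=True, r=False, s=True, t=False: (not (s and r) xor t) = True, (p implies (q or q or (q or t))) = True, so the formula = True.
Row p=True, q=True, r=False, s=True, t=True: (not (s and r) xor t) = False, (p implies (q or q or (q or t))) = True, so the formula = False.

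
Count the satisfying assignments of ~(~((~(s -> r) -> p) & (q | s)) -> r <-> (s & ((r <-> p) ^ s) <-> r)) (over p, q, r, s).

12

p  q  r  s     (s -> r)  ~(s -> r)  (~(s -> r) -> p)  (q | s)  ((~(s -> r) -> p) & (q | s))  (r <-> p)  ((r <-> p) ^ s)  (s & ((r <-> p) ^ s))  φ
T  T  T  T        T          F             T             T                  T                    T             F                   F            T
T  T  T  F        T          F             T             T                  T                    T             T                   F            T
T  T  F  T        F          T             T             T                  T                    F             T                   T            T
T  T  F  F        T          F             T             T                  T                    F             F                   F            F
T  F  T  T        T          F             T             T                  T                    T             F                   F            T
T  F  T  F        T          F             T             F                  F                    T             T                   F            T
T  F  F  T        F          T             T             T                  T                    F             T                   T            T
T  F  F  F        T          F             T             F                  F                    F             F                   F            T
F  T  T  T        T          F             T             T                  T                    F             T                   T            F
F  T  T  F        T          F             T             T                  T                    F             F                   F            T
F  T  F  T        F          T             F             T                  F                    T             F                   F            T
F  T  F  F        T          F             T             T                  T                    T             T                   F            F
F  F  T  T        T          F             T             T                  T                    F             T                   T            F
F  F  T  F        T          F             T             F                  F                    F             F                   F            T
F  F  F  T        F          T             F             T                  F                    T             F                   F            T
F  F  F  F        T          F             T             F                  F                    T             T                   F            T
The formula is true on 12 of the 16 rows.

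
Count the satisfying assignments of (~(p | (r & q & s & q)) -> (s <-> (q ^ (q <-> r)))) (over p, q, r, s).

p  q  r  s  |  φ
1  1  1  1  |  1
1  1  1  0  |  1
1  1  0  1  |  1
1  1  0  0  |  1
1  0  1  1  |  1
1  0  1  0  |  1
1  0  0  1  |  1
1  0  0  0  |  1
0  1  1  1  |  1
0  1  1  0  |  1
0  1  0  1  |  1
0  1  0  0  |  0
0  0  1  1  |  0
0  0  1  0  |  1
0  0  0  1  |  1
0  0  0  0  |  0
The formula is true on 13 of the 16 rows.

13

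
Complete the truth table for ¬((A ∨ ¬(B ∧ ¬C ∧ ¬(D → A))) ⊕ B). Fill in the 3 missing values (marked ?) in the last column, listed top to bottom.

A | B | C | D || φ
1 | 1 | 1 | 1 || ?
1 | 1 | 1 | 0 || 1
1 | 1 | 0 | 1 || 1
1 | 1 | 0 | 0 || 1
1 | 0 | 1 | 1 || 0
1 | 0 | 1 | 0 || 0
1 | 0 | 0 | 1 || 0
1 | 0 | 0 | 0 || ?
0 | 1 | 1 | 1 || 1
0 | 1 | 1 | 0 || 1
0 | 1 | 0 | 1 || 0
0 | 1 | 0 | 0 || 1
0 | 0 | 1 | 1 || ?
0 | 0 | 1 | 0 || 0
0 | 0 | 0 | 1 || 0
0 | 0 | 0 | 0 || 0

Row A=1, B=1, C=1, D=1: (A ∨ ¬(B ∧ ¬C ∧ ¬(D → A))) = 1, ((A ∨ ¬(B ∧ ¬C ∧ ¬(D → A))) ⊕ B) = 0, so the formula = 1.
Row A=1, B=0, C=0, D=0: (A ∨ ¬(B ∧ ¬C ∧ ¬(D → A))) = 1, ((A ∨ ¬(B ∧ ¬C ∧ ¬(D → A))) ⊕ B) = 1, so the formula = 0.
Row A=0, B=0, C=1, D=1: (A ∨ ¬(B ∧ ¬C ∧ ¬(D → A))) = 1, ((A ∨ ¬(B ∧ ¬C ∧ ¬(D → A))) ⊕ B) = 1, so the formula = 0.

1, 0, 0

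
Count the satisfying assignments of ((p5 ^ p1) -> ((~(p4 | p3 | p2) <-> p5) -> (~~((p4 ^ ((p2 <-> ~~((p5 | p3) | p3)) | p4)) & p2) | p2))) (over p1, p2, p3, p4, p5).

28

p1 | p2 | p3 | p4 | p5 || φ
F  | F  | F  | F  | F  || T
F  | F  | F  | F  | T  || F
F  | F  | F  | T  | F  || T
F  | F  | F  | T  | T  || T
F  | F  | T  | F  | F  || T
F  | F  | T  | F  | T  || T
F  | F  | T  | T  | F  || T
F  | F  | T  | T  | T  || T
F  | T  | F  | F  | F  || T
F  | T  | F  | F  | T  || T
F  | T  | F  | T  | F  || T
F  | T  | F  | T  | T  || T
F  | T  | T  | F  | F  || T
F  | T  | T  | F  | T  || T
F  | T  | T  | T  | F  || T
F  | T  | T  | T  | T  || T
T  | F  | F  | F  | F  || T
T  | F  | F  | F  | T  || T
T  | F  | F  | T  | F  || F
T  | F  | F  | T  | T  || T
T  | F  | T  | F  | F  || F
T  | F  | T  | F  | T  || T
T  | F  | T  | T  | F  || F
T  | F  | T  | T  | T  || T
T  | T  | F  | F  | F  || T
T  | T  | F  | F  | T  || T
T  | T  | F  | T  | F  || T
T  | T  | F  | T  | T  || T
T  | T  | T  | F  | F  || T
T  | T  | T  | F  | T  || T
T  | T  | T  | T  | F  || T
T  | T  | T  | T  | T  || T
The formula is true on 28 of the 32 rows.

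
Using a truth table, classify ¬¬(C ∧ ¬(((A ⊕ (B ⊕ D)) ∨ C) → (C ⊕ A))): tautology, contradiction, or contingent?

contingent

A | B | C | D | (B ⊕ D) | (A ⊕ (B ⊕ D)) | ((A ⊕ (B ⊕ D)) ∨ C) | (C ⊕ A) | φ
- | - | - | - | ------- | ------------- | ------------------- | ------- | -
T | T | T | T |    F    |       T       |          T          |    F    | T
T | T | T | F |    T    |       F       |          T          |    F    | T
T | T | F | T |    F    |       T       |          T          |    T    | F
T | T | F | F |    T    |       F       |          F          |    T    | F
T | F | T | T |    T    |       F       |          T          |    F    | T
T | F | T | F |    F    |       T       |          T          |    F    | T
T | F | F | T |    T    |       F       |          F          |    T    | F
T | F | F | F |    F    |       T       |          T          |    T    | F
F | T | T | T |    F    |       F       |          T          |    T    | F
F | T | T | F |    T    |       T       |          T          |    T    | F
F | T | F | T |    F    |       F       |          F          |    F    | F
F | T | F | F |    T    |       T       |          T          |    F    | F
F | F | T | T |    T    |       T       |          T          |    T    | F
F | F | T | F |    F    |       F       |          T          |    T    | F
F | F | F | T |    T    |       T       |          T          |    F    | F
F | F | F | F |    F    |       F       |          F          |    F    | F
4 of 16 rows are T, so the formula is contingent.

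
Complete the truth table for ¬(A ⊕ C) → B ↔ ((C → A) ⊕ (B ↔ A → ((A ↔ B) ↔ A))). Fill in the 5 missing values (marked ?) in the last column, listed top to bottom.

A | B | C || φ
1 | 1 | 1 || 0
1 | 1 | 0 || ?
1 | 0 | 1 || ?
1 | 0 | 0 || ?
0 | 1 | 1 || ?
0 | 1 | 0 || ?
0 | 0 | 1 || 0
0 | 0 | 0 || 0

Row A=1, B=1, C=0: (¬(A ⊕ C) → B) = 1, ((C → A) ⊕ (B ↔ A → ((A ↔ B) ↔ A))) = 0, so the formula = 0.
Row A=1, B=0, C=1: (¬(A ⊕ C) → B) = 0, ((C → A) ⊕ (B ↔ A → ((A ↔ B) ↔ A))) = 0, so the formula = 1.
Row A=1, B=0, C=0: (¬(A ⊕ C) → B) = 1, ((C → A) ⊕ (B ↔ A → ((A ↔ B) ↔ A))) = 0, so the formula = 0.
Row A=0, B=1, C=1: (¬(A ⊕ C) → B) = 1, ((C → A) ⊕ (B ↔ A → ((A ↔ B) ↔ A))) = 1, so the formula = 1.
Row A=0, B=1, C=0: (¬(A ⊕ C) → B) = 1, ((C → A) ⊕ (B ↔ A → ((A ↔ B) ↔ A))) = 0, so the formula = 0.

0, 1, 0, 1, 0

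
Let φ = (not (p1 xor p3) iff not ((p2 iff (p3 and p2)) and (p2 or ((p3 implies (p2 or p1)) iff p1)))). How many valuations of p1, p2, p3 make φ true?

p1  p2  p3  |  φ
0   0   0   |  1
0   0   1   |  1
0   1   0   |  1
0   1   1   |  1
1   0   0   |  1
1   0   1   |  0
1   1   0   |  0
1   1   1   |  0
The formula is true on 5 of the 8 rows.

5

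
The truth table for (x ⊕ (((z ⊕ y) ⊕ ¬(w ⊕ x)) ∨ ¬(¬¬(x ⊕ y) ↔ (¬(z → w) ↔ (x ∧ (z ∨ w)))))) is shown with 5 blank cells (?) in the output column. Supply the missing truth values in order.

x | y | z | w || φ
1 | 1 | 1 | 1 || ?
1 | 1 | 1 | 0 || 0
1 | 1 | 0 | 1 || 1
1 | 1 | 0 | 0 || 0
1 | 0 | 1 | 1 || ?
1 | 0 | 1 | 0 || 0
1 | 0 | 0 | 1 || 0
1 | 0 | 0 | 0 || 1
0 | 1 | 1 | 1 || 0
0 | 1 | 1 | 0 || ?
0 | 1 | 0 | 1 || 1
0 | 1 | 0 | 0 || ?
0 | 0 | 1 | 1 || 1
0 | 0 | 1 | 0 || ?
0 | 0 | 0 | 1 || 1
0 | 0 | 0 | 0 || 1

Row x=1, y=1, z=1, w=1: (((z ⊕ y) ⊕ ¬(w ⊕ x)) ∨ ¬(¬¬(x ⊕ y) ↔ (¬(z → w) ↔ (x ∧ (z ∨ w))))) = 1, so the formula = 0.
Row x=1, y=0, z=1, w=1: (((z ⊕ y) ⊕ ¬(w ⊕ x)) ∨ ¬(¬¬(x ⊕ y) ↔ (¬(z → w) ↔ (x ∧ (z ∨ w))))) = 1, so the formula = 0.
Row x=0, y=1, z=1, w=0: (((z ⊕ y) ⊕ ¬(w ⊕ x)) ∨ ¬(¬¬(x ⊕ y) ↔ (¬(z → w) ↔ (x ∧ (z ∨ w))))) = 1, so the formula = 1.
Row x=0, y=1, z=0, w=0: (((z ⊕ y) ⊕ ¬(w ⊕ x)) ∨ ¬(¬¬(x ⊕ y) ↔ (¬(z → w) ↔ (x ∧ (z ∨ w))))) = 0, so the formula = 0.
Row x=0, y=0, z=1, w=0: (((z ⊕ y) ⊕ ¬(w ⊕ x)) ∨ ¬(¬¬(x ⊕ y) ↔ (¬(z → w) ↔ (x ∧ (z ∨ w))))) = 0, so the formula = 0.

0, 0, 1, 0, 0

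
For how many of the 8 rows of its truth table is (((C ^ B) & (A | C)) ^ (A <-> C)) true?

5

A  B  C  |  φ
1  1  1  |  1
1  1  0  |  1
1  0  1  |  0
1  0  0  |  0
0  1  1  |  0
0  1  0  |  1
0  0  1  |  1
0  0  0  |  1
The formula is true on 5 of the 8 rows.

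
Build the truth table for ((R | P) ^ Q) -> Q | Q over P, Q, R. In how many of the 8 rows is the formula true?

5

P  Q  R     (((R | P) ^ Q) -> (Q | Q))
1  1  1                 1             
1  1  0                 1             
1  0  1                 0             
1  0  0                 0             
0  1  1                 1             
0  1  0                 1             
0  0  1                 0             
0  0  0                 1             
The formula is true on 5 of the 8 rows.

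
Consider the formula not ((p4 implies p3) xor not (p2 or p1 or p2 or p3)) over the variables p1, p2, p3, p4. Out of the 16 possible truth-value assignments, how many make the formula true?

p1 | p2 | p3 | p4 || (p4 implies p3) | (p2 or p1 or p2 or p3) | not (p2 or p1 or p2 or p3) | φ
1  | 1  | 1  | 1  ||        1        |           1            |             0              | 0
1  | 1  | 1  | 0  ||        1        |           1            |             0              | 0
1  | 1  | 0  | 1  ||        0        |           1            |             0              | 1
1  | 1  | 0  | 0  ||        1        |           1            |             0              | 0
1  | 0  | 1  | 1  ||        1        |           1            |             0              | 0
1  | 0  | 1  | 0  ||        1        |           1            |             0              | 0
1  | 0  | 0  | 1  ||        0        |           1            |             0              | 1
1  | 0  | 0  | 0  ||        1        |           1            |             0              | 0
0  | 1  | 1  | 1  ||        1        |           1            |             0              | 0
0  | 1  | 1  | 0  ||        1        |           1            |             0              | 0
0  | 1  | 0  | 1  ||        0        |           1            |             0              | 1
0  | 1  | 0  | 0  ||        1        |           1            |             0              | 0
0  | 0  | 1  | 1  ||        1        |           1            |             0              | 0
0  | 0  | 1  | 0  ||        1        |           1            |             0              | 0
0  | 0  | 0  | 1  ||        0        |           0            |             1              | 0
0  | 0  | 0  | 0  ||        1        |           0            |             1              | 1
The formula is true on 4 of the 16 rows.

4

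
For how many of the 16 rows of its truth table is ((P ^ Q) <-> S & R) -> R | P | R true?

P | Q | R | S || φ
T | T | T | T || T
T | T | T | F || T
T | T | F | T || T
T | T | F | F || T
T | F | T | T || T
T | F | T | F || T
T | F | F | T || T
T | F | F | F || T
F | T | T | T || T
F | T | T | F || T
F | T | F | T || T
F | T | F | F || T
F | F | T | T || T
F | F | T | F || T
F | F | F | T || F
F | F | F | F || F
The formula is true on 14 of the 16 rows.

14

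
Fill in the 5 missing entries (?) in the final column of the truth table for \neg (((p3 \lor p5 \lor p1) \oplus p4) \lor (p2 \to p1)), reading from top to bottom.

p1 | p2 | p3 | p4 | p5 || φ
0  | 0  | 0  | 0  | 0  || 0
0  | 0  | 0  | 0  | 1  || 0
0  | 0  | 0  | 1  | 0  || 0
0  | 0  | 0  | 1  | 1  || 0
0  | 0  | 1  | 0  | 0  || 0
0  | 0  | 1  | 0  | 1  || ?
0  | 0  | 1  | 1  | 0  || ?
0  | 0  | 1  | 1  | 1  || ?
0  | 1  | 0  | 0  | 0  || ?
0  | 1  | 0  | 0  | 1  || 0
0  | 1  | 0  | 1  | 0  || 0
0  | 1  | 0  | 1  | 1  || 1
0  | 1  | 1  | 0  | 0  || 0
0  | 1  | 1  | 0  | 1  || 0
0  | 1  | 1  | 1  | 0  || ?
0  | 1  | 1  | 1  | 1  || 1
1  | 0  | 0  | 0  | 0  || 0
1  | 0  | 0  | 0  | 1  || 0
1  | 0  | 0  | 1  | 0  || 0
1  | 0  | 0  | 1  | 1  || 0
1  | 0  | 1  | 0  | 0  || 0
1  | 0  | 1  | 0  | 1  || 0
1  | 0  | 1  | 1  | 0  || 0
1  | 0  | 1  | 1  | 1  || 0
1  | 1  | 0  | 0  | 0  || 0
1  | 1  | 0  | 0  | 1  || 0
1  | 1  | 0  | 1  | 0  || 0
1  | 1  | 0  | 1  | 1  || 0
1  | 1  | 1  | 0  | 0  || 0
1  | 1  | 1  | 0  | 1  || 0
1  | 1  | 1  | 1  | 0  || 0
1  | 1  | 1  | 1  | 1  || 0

Row p1=0, p2=0, p3=1, p4=0, p5=1: ((p3 \lor p5 \lor p1) \oplus p4) = 1, (p2 \to p1) = 1, (((p3 \lor p5 \lor p1) \oplus p4) \lor (p2 \to p1)) = 1, so the formula = 0.
Row p1=0, p2=0, p3=1, p4=1, p5=0: ((p3 \lor p5 \lor p1) \oplus p4) = 0, (p2 \to p1) = 1, (((p3 \lor p5 \lor p1) \oplus p4) \lor (p2 \to p1)) = 1, so the formula = 0.
Row p1=0, p2=0, p3=1, p4=1, p5=1: ((p3 \lor p5 \lor p1) \oplus p4) = 0, (p2 \to p1) = 1, (((p3 \lor p5 \lor p1) \oplus p4) \lor (p2 \to p1)) = 1, so the formula = 0.
Row p1=0, p2=1, p3=0, p4=0, p5=0: ((p3 \lor p5 \lor p1) \oplus p4) = 0, (p2 \to p1) = 0, (((p3 \lor p5 \lor p1) \oplus p4) \lor (p2 \to p1)) = 0, so the formula = 1.
Row p1=0, p2=1, p3=1, p4=1, p5=0: ((p3 \lor p5 \lor p1) \oplus p4) = 0, (p2 \to p1) = 0, (((p3 \lor p5 \lor p1) \oplus p4) \lor (p2 \to p1)) = 0, so the formula = 1.

0, 0, 0, 1, 1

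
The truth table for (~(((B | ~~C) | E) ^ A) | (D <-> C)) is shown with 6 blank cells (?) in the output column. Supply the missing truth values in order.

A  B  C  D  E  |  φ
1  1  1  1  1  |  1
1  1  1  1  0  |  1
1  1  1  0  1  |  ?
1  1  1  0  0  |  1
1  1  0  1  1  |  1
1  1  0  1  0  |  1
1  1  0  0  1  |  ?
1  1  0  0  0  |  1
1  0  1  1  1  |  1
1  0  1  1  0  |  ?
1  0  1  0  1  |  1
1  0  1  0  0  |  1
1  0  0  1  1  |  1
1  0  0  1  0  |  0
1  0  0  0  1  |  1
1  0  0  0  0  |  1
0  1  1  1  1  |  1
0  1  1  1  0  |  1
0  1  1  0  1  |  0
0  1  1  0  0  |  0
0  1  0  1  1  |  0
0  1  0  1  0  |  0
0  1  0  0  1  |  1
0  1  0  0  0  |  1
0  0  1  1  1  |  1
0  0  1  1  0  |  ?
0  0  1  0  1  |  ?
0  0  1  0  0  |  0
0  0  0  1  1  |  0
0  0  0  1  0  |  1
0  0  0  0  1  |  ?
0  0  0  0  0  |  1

Row A=1, B=1, C=1, D=0, E=1: ~(((B | ~~C) | E) ^ A) = 1, (D <-> C) = 0, so the formula = 1.
Row A=1, B=1, C=0, D=0, E=1: ~(((B | ~~C) | E) ^ A) = 1, (D <-> C) = 1, so the formula = 1.
Row A=1, B=0, C=1, D=1, E=0: ~(((B | ~~C) | E) ^ A) = 1, (D <-> C) = 1, so the formula = 1.
Row A=0, B=0, C=1, D=1, E=0: ~(((B | ~~C) | E) ^ A) = 0, (D <-> C) = 1, so the formula = 1.
Row A=0, B=0, C=1, D=0, E=1: ~(((B | ~~C) | E) ^ A) = 0, (D <-> C) = 0, so the formula = 0.
Row A=0, B=0, C=0, D=0, E=1: ~(((B | ~~C) | E) ^ A) = 0, (D <-> C) = 1, so the formula = 1.

1, 1, 1, 1, 0, 1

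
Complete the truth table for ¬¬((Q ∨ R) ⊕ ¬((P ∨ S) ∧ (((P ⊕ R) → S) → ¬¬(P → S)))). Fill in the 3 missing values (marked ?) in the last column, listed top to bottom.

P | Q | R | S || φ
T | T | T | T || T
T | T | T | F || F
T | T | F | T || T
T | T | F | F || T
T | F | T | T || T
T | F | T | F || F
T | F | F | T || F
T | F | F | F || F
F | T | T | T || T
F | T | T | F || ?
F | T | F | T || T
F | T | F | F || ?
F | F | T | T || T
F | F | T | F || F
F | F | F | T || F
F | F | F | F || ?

Row P=F, Q=T, R=T, S=F: ((Q ∨ R) ⊕ ¬((P ∨ S) ∧ (((P ⊕ R) → S) → ¬¬(P → S)))) = F, ¬((Q ∨ R) ⊕ ¬((P ∨ S) ∧ (((P ⊕ R) → S) → ¬¬(P → S)))) = T, so the formula = F.
Row P=F, Q=T, R=F, S=F: ((Q ∨ R) ⊕ ¬((P ∨ S) ∧ (((P ⊕ R) → S) → ¬¬(P → S)))) = F, ¬((Q ∨ R) ⊕ ¬((P ∨ S) ∧ (((P ⊕ R) → S) → ¬¬(P → S)))) = T, so the formula = F.
Row P=F, Q=F, R=F, S=F: ((Q ∨ R) ⊕ ¬((P ∨ S) ∧ (((P ⊕ R) → S) → ¬¬(P → S)))) = T, ¬((Q ∨ R) ⊕ ¬((P ∨ S) ∧ (((P ⊕ R) → S) → ¬¬(P → S)))) = F, so the formula = T.

F, F, T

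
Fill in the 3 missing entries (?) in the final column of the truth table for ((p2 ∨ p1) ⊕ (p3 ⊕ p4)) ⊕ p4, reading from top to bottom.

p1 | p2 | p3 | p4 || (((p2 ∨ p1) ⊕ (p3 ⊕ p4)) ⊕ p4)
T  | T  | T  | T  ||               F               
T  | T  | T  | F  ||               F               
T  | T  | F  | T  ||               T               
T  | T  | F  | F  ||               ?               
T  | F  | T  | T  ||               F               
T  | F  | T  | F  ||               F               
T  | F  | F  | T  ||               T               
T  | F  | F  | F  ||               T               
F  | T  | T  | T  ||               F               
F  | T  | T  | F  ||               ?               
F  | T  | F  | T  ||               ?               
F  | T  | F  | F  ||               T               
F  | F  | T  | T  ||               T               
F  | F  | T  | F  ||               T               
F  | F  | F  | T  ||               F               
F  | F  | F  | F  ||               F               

T, F, T

Row p1=T, p2=T, p3=F, p4=F: ((p2 ∨ p1) ⊕ (p3 ⊕ p4)) = T, so (((p2 ∨ p1) ⊕ (p3 ⊕ p4)) ⊕ p4) = T.
Row p1=F, p2=T, p3=T, p4=F: ((p2 ∨ p1) ⊕ (p3 ⊕ p4)) = F, so (((p2 ∨ p1) ⊕ (p3 ⊕ p4)) ⊕ p4) = F.
Row p1=F, p2=T, p3=F, p4=T: ((p2 ∨ p1) ⊕ (p3 ⊕ p4)) = F, so (((p2 ∨ p1) ⊕ (p3 ⊕ p4)) ⊕ p4) = T.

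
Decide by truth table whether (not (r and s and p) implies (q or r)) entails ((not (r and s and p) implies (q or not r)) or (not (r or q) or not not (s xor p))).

p | q | r | s || φ | ψ
F | F | F | F || F | T
F | F | F | T || F | T
F | F | T | F || T | F
F | F | T | T || T | T
F | T | F | F || T | T
F | T | F | T || T | T
F | T | T | F || T | T
F | T | T | T || T | T
T | F | F | F || F | T
T | F | F | T || F | T
T | F | T | F || T | T
T | F | T | T || T | T
T | T | F | F || T | T
T | T | F | T || T | T
T | T | T | F || T | T
T | T | T | T || T | T
At p=F, q=F, r=T, s=F we have φ true but ψ false, so φ does not entail ψ.

no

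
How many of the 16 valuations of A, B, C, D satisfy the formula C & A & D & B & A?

1

A | B | C | D || (C & A & (D & B) & A)
1 | 1 | 1 | 1 ||           1          
1 | 1 | 1 | 0 ||           0          
1 | 1 | 0 | 1 ||           0          
1 | 1 | 0 | 0 ||           0          
1 | 0 | 1 | 1 ||           0          
1 | 0 | 1 | 0 ||           0          
1 | 0 | 0 | 1 ||           0          
1 | 0 | 0 | 0 ||           0          
0 | 1 | 1 | 1 ||           0          
0 | 1 | 1 | 0 ||           0          
0 | 1 | 0 | 1 ||           0          
0 | 1 | 0 | 0 ||           0          
0 | 0 | 1 | 1 ||           0          
0 | 0 | 1 | 0 ||           0          
0 | 0 | 0 | 1 ||           0          
0 | 0 | 0 | 0 ||           0          
The formula is true on 1 of the 16 rows.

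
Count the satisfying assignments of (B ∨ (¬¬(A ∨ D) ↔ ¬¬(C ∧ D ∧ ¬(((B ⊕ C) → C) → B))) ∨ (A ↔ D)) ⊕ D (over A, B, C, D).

7

A | B | C | D | φ
- | - | - | - | -
T | T | T | T | F
T | T | T | F | T
T | T | F | T | F
T | T | F | F | T
T | F | T | T | F
T | F | T | F | F
T | F | F | T | F
T | F | F | F | F
F | T | T | T | F
F | T | T | F | T
F | T | F | T | F
F | T | F | F | T
F | F | T | T | F
F | F | T | F | T
F | F | F | T | T
F | F | F | F | T
The formula is true on 7 of the 16 rows.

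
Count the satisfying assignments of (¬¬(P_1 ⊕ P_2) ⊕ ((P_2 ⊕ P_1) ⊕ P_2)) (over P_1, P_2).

P_1 | P_2 || (P_1 ⊕ P_2) | ¬(P_1 ⊕ P_2) | ¬¬(P_1 ⊕ P_2) | (P_2 ⊕ P_1) | ((P_2 ⊕ P_1) ⊕ P_2) | φ
 F  |  F  ||      F      |      T       |       F       |      F      |          F          | F
 F  |  T  ||      T      |      F       |       T       |      T      |          F          | T
 T  |  F  ||      T      |      F       |       T       |      T      |          T          | F
 T  |  T  ||      F      |      T       |       F       |      F      |          T          | T
The formula is true on 2 of the 4 rows.

2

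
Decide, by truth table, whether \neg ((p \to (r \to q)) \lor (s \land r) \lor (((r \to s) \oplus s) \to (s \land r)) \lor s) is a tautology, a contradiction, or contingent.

p | q | r | s | φ
- | - | - | - | -
T | T | T | T | F
T | T | T | F | F
T | T | F | T | F
T | T | F | F | F
T | F | T | T | F
T | F | T | F | F
T | F | F | T | F
T | F | F | F | F
F | T | T | T | F
F | T | T | F | F
F | T | F | T | F
F | T | F | F | F
F | F | T | T | F
F | F | T | F | F
F | F | F | T | F
F | F | F | F | F
Every row is F, so the formula is a contradiction.

contradiction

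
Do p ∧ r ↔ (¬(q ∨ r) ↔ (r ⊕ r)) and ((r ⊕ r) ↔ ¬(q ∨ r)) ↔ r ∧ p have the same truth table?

p | q | r || φ | ψ
T | T | T || T | T
T | T | F || F | F
T | F | T || T | T
T | F | F || T | T
F | T | T || F | F
F | T | F || F | F
F | F | T || F | F
F | F | F || T | T
The columns for φ and ψ agree on every row, so they are logically equivalent.

equivalent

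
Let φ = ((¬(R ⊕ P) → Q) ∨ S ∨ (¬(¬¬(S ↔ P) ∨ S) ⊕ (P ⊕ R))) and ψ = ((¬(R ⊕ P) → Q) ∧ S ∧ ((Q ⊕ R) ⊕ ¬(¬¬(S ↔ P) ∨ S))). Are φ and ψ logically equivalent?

not equivalent

P | Q | R | S || φ | ψ
F | F | F | F || F | F
F | F | F | T || T | F
F | F | T | F || T | F
F | F | T | T || T | T
F | T | F | F || T | F
F | T | F | T || T | T
F | T | T | F || T | F
F | T | T | T || T | F
T | F | F | F || T | F
T | F | F | T || T | F
T | F | T | F || T | F
T | F | T | T || T | F
T | T | F | F || T | F
T | T | F | T || T | T
T | T | T | F || T | F
T | T | T | T || T | F
The columns differ at P=F, Q=F, R=F, S=T (φ=T, ψ=F), so they are not equivalent.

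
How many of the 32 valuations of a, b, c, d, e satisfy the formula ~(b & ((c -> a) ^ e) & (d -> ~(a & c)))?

25

a  b  c  d  e  |  φ
0  0  0  0  0  |  1
0  0  0  0  1  |  1
0  0  0  1  0  |  1
0  0  0  1  1  |  1
0  0  1  0  0  |  1
0  0  1  0  1  |  1
0  0  1  1  0  |  1
0  0  1  1  1  |  1
0  1  0  0  0  |  0
0  1  0  0  1  |  1
0  1  0  1  0  |  0
0  1  0  1  1  |  1
0  1  1  0  0  |  1
0  1  1  0  1  |  0
0  1  1  1  0  |  1
0  1  1  1  1  |  0
1  0  0  0  0  |  1
1  0  0  0  1  |  1
1  0  0  1  0  |  1
1  0  0  1  1  |  1
1  0  1  0  0  |  1
1  0  1  0  1  |  1
1  0  1  1  0  |  1
1  0  1  1  1  |  1
1  1  0  0  0  |  0
1  1  0  0  1  |  1
1  1  0  1  0  |  0
1  1  0  1  1  |  1
1  1  1  0  0  |  0
1  1  1  0  1  |  1
1  1  1  1  0  |  1
1  1  1  1  1  |  1
The formula is true on 25 of the 32 rows.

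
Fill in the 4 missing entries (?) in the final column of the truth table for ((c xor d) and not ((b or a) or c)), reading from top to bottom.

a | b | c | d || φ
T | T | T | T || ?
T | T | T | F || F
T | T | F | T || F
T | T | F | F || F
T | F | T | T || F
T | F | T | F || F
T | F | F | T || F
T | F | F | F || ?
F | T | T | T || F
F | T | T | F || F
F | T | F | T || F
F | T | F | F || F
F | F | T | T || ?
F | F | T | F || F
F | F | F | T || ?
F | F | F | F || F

F, F, F, T

Row a=T, b=T, c=T, d=T: (c xor d) = F, not ((b or a) or c) = F, so the formula = F.
Row a=T, b=F, c=F, d=F: (c xor d) = F, not ((b or a) or c) = F, so the formula = F.
Row a=F, b=F, c=T, d=T: (c xor d) = F, not ((b or a) or c) = F, so the formula = F.
Row a=F, b=F, c=F, d=T: (c xor d) = T, not ((b or a) or c) = T, so the formula = T.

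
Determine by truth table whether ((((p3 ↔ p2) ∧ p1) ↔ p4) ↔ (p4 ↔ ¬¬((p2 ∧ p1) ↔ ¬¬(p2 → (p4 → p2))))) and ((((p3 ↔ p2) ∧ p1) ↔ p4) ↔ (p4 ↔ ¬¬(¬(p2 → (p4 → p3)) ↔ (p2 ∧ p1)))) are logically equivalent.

  p1  |   p2  |   p3  |   p4  |   φ   |   ψ  
----- | ----- | ----- | ----- | ----- | -----
False | False | False | False |  True | False
False | False | False |  True |  True | False
False | False |  True | False |  True | False
False | False |  True |  True |  True | False
False |  True | False | False |  True | False
False |  True | False |  True |  True |  True
False |  True |  True | False |  True | False
False |  True |  True |  True |  True | False
 True | False | False | False | False |  True
 True | False | False |  True | False |  True
 True | False |  True | False |  True | False
 True | False |  True |  True |  True | False
 True |  True | False | False | False |  True
 True |  True | False |  True | False | False
 True |  True |  True | False |  True | False
 True |  True |  True |  True |  True | False
The columns differ at p1=False, p2=False, p3=False, p4=False (φ=True, ψ=False), so they are not equivalent.

not equivalent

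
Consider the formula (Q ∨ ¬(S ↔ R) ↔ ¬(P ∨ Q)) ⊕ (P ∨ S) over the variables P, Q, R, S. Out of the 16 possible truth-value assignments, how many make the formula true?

P | Q | R | S || φ
T | T | T | T || T
T | T | T | F || T
T | T | F | T || T
T | T | F | F || T
T | F | T | T || F
T | F | T | F || T
T | F | F | T || T
T | F | F | F || F
F | T | T | T || T
F | T | T | F || F
F | T | F | T || T
F | T | F | F || F
F | F | T | T || T
F | F | T | F || T
F | F | F | T || F
F | F | F | F || F
The formula is true on 10 of the 16 rows.

10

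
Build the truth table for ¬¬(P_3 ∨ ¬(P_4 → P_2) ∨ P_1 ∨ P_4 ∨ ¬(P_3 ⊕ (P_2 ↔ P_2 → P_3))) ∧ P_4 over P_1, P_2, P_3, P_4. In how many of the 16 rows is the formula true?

P_1 | P_2 | P_3 | P_4 | (P_4 → P_2) | ¬(P_4 → P_2) | (P_3 ∨ ¬(P_4 → P_2) ∨ P_1) | (P_2 → P_3) | (P_2 ↔ (P_2 → P_3)) | (P_3 ⊕ (P_2 ↔ (P_2 → P_3))) | ¬(P_3 ⊕ (P_2 ↔ (P_2 → P_3))) | φ
--- | --- | --- | --- | ----------- | ------------ | -------------------------- | ----------- | ------------------- | --------------------------- | ---------------------------- | -
 T  |  T  |  T  |  T  |      T      |      F       |             T              |      T      |          T          |              F              |              T               | T
 T  |  T  |  T  |  F  |      T      |      F       |             T              |      T      |          T          |              F              |              T               | F
 T  |  T  |  F  |  T  |      T      |      F       |             T              |      F      |          F          |              F              |              T               | T
 T  |  T  |  F  |  F  |      T      |      F       |             T              |      F      |          F          |              F              |              T               | F
 T  |  F  |  T  |  T  |      F      |      T       |             T              |      T      |          F          |              T              |              F               | T
 T  |  F  |  T  |  F  |      T      |      F       |             T              |      T      |          F          |              T              |              F               | F
 T  |  F  |  F  |  T  |      F      |      T       |             T              |      T      |          F          |              F              |              T               | T
 T  |  F  |  F  |  F  |      T      |      F       |             T              |      T      |          F          |              F              |              T               | F
 F  |  T  |  T  |  T  |      T      |      F       |             T              |      T      |          T          |              F              |              T               | T
 F  |  T  |  T  |  F  |      T      |      F       |             T              |      T      |          T          |              F              |              T               | F
 F  |  T  |  F  |  T  |      T      |      F       |             F              |      F      |          F          |              F              |              T               | T
 F  |  T  |  F  |  F  |      T      |      F       |             F              |      F      |          F          |              F              |              T               | F
 F  |  F  |  T  |  T  |      F      |      T       |             T              |      T      |          F          |              T              |              F               | T
 F  |  F  |  T  |  F  |      T      |      F       |             T              |      T      |          F          |              T              |              F               | F
 F  |  F  |  F  |  T  |      F      |      T       |             T              |      T      |          F          |              F              |              T               | T
 F  |  F  |  F  |  F  |      T      |      F       |             F              |      T      |          F          |              F              |              T               | F
The formula is true on 8 of the 16 rows.

8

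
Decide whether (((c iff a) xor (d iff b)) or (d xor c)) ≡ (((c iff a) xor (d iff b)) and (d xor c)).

a | b | c | d || φ | ψ
0 | 0 | 0 | 0 || 0 | 0
0 | 0 | 0 | 1 || 1 | 1
0 | 0 | 1 | 0 || 1 | 1
0 | 0 | 1 | 1 || 0 | 0
0 | 1 | 0 | 0 || 1 | 0
0 | 1 | 0 | 1 || 1 | 0
0 | 1 | 1 | 0 || 1 | 0
0 | 1 | 1 | 1 || 1 | 0
1 | 0 | 0 | 0 || 1 | 0
1 | 0 | 0 | 1 || 1 | 0
1 | 0 | 1 | 0 || 1 | 0
1 | 0 | 1 | 1 || 1 | 0
1 | 1 | 0 | 0 || 0 | 0
1 | 1 | 0 | 1 || 1 | 1
1 | 1 | 1 | 0 || 1 | 1
1 | 1 | 1 | 1 || 0 | 0
The columns differ at a=0, b=1, c=0, d=0 (φ=1, ψ=0), so they are not equivalent.

not equivalent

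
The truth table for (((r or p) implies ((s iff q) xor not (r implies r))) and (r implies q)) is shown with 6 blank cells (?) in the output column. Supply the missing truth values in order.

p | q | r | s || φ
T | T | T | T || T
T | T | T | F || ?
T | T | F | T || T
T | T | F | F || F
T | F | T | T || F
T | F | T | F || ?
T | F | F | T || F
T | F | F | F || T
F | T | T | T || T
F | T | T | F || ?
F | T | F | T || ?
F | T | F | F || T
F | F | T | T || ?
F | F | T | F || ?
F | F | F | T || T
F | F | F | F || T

F, F, F, T, F, F

Row p=T, q=T, r=T, s=F: ((r or p) implies ((s iff q) xor not (r implies r))) = F, (r implies q) = T, so the formula = F.
Row p=T, q=F, r=T, s=F: ((r or p) implies ((s iff q) xor not (r implies r))) = T, (r implies q) = F, so the formula = F.
Row p=F, q=T, r=T, s=F: ((r or p) implies ((s iff q) xor not (r implies r))) = F, (r implies q) = T, so the formula = F.
Row p=F, q=T, r=F, s=T: ((r or p) implies ((s iff q) xor not (r implies r))) = T, (r implies q) = T, so the formula = T.
Row p=F, q=F, r=T, s=T: ((r or p) implies ((s iff q) xor not (r implies r))) = F, (r implies q) = F, so the formula = F.
Row p=F, q=F, r=T, s=F: ((r or p) implies ((s iff q) xor not (r implies r))) = T, (r implies q) = F, so the formula = F.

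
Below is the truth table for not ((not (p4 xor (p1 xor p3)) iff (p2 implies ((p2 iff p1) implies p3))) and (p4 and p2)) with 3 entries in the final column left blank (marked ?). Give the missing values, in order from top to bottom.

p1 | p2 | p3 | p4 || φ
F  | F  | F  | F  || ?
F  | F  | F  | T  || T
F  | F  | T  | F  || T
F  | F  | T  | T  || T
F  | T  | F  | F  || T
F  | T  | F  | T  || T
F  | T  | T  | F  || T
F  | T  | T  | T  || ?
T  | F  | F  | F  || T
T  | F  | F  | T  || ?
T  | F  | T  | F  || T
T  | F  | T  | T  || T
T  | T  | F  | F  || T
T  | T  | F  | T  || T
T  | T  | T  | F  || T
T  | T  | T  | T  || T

Row p1=F, p2=F, p3=F, p4=F: (not (p4 xor (p1 xor p3)) iff (p2 implies ((p2 iff p1) implies p3))) = T, (p4 and p2) = F, ((not (p4 xor (p1 xor p3)) iff (p2 implies ((p2 iff p1) implies p3))) and (p4 and p2)) = F, so the formula = T.
Row p1=F, p2=T, p3=T, p4=T: (not (p4 xor (p1 xor p3)) iff (p2 implies ((p2 iff p1) implies p3))) = T, (p4 and p2) = T, ((not (p4 xor (p1 xor p3)) iff (p2 implies ((p2 iff p1) implies p3))) and (p4 and p2)) = T, so the formula = F.
Row p1=T, p2=F, p3=F, p4=T: (not (p4 xor (p1 xor p3)) iff (p2 implies ((p2 iff p1) implies p3))) = T, (p4 and p2) = F, ((not (p4 xor (p1 xor p3)) iff (p2 implies ((p2 iff p1) implies p3))) and (p4 and p2)) = F, so the formula = T.

T, F, T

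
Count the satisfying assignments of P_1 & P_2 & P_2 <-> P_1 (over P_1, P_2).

3

P_1 | P_2 | (P_2 & P_2) | (P_1 & (P_2 & P_2)) | ((P_1 & (P_2 & P_2)) <-> P_1)
--- | --- | ----------- | ------------------- | -----------------------------
 F  |  F  |      F      |          F          |               T              
 F  |  T  |      T      |          F          |               T              
 T  |  F  |      F      |          F          |               F              
 T  |  T  |      T      |          T          |               T              
The formula is true on 3 of the 4 rows.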